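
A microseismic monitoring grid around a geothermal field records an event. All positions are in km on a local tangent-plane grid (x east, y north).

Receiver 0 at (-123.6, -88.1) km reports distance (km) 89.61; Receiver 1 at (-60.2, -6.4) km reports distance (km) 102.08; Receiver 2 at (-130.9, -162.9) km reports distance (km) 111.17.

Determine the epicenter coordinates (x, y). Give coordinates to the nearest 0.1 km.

-35.7 km east, -105.5 km north

Circle about each station: (x + 123.6)² + (y + 88.1)² = 89.61²; (x + 60.2)² + (y + 6.4)² = 102.08²; (x + 130.9)² + (y + 162.9)² = 111.17².
Subtracting the Receiver 0 equation from the Receiver 1 and Receiver 2 equations removes the quadratic terms:
126.8 x + 163.4 y = -21763.94
-14.6 x − 149.6 y = 16303.83
Solving the 2×2 system: x ≈ -35.7, y ≈ -105.5 km.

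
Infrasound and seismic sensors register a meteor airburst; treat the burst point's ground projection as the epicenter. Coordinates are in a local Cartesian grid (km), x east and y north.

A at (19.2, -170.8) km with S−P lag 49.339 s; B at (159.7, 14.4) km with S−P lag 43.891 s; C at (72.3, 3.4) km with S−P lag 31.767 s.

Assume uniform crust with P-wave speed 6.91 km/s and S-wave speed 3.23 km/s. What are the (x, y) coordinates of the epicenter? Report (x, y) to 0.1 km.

Distance from S−P lag: d = Δt · v_P v_S / (v_P − v_S) = Δt · (6.91·3.23)/(6.91−3.23) ≈ 6.0650·Δt.
So d_A = 299.24, d_B = 266.20, d_C = 192.67 km.
Circle about each station: (x − 19.2)² + (y + 170.8)² = 299.24²; (x − 159.7)² + (y − 14.4)² = 266.20²; (x − 72.3)² + (y − 3.4)² = 192.67².
Subtracting pairs of circle equations eliminates x²+y² and gives linear equations (the radical axes):
281.0 x + 370.4 y = 14852.31
106.2 x + 348.4 y = 28120.42
Solving the 2×2 system: x ≈ -89.5, y ≈ 108.0 km.
Check against A (with the unrounded x, y): √((x − 19.2)²+(y + 170.8)²) = 299.23 ≈ 299.24 km. ✓

x ≈ -89.5 km, y ≈ 108.0 km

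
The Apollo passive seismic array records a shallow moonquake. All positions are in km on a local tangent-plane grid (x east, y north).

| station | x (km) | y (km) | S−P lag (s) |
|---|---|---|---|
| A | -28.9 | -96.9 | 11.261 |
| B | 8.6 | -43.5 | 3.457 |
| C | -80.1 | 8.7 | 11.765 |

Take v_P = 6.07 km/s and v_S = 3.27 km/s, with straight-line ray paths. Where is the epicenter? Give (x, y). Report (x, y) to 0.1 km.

(-2.4, -21.6)

Distance from S−P lag: d = Δt · v_P v_S / (v_P − v_S) = Δt · (6.07·3.27)/(6.07−3.27) ≈ 7.0889·Δt.
So d_A = 79.83, d_B = 24.51, d_C = 83.40 km.
Circle about each station: (x + 28.9)² + (y + 96.9)² = 79.83²; (x − 8.6)² + (y + 43.5)² = 24.51²; (x + 80.1)² + (y − 8.7)² = 83.40².
Subtracting pairs of circle equations eliminates x²+y² and gives linear equations (the radical axes):
75.0 x + 106.8 y = -2486.52
-102.4 x + 211.2 y = -4315.85
Solving the 2×2 system: x ≈ -2.4, y ≈ -21.6 km.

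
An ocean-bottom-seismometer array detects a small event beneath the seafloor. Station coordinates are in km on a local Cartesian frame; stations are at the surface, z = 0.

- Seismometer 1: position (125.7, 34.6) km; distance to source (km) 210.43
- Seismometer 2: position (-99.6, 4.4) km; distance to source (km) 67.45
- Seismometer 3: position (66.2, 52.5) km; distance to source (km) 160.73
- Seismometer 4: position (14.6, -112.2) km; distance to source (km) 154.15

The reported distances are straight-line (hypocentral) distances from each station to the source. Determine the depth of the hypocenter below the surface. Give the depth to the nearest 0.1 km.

depth ≈ 61.5 km

Each station gives a sphere (x−x_i)² + (y−y_i)² + z² = d_i² (stations at z=0).
Subtracting the Seismometer 1 sphere from Seismometer 2 and Seismometer 3: z² cancels, leaving linear equations in x and y:
-450.6 x − 60.4 y = 32673.15
-119.0 x + 35.8 y = 8587.69
Solving: x ≈ -72.404, y ≈ -0.793 km (keep extra digits for the depth step; rounded: -72.4, -0.8).
Then from the Seismometer 1 sphere: z² = 210.43² − (x − 125.7)² − (y − 34.6)² with x = -72.404, y = -0.793, so z ≈ 61.505 ≈ 61.5 km.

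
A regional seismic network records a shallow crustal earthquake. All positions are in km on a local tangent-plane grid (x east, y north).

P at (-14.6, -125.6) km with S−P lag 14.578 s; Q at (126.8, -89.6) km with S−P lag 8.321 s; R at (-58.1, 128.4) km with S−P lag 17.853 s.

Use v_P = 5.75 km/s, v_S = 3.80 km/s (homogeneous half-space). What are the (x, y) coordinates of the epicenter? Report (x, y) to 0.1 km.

(93.0, -2.7)

Distance from S−P lag: d = Δt · v_P v_S / (v_P − v_S) = Δt · (5.75·3.80)/(5.75−3.80) ≈ 11.2051·Δt.
So d_P = 163.35, d_Q = 93.24, d_R = 200.05 km.
Circle about each station: (x + 14.6)² + (y + 125.6)² = 163.35²; (x − 126.8)² + (y + 89.6)² = 93.24²; (x + 58.1)² + (y − 128.4)² = 200.05².
Subtracting the P equation from the Q and R equations removes the quadratic terms:
282.8 x + 72.0 y = 26107.40
-87.0 x + 508.0 y = -9463.13
Solving the 2×2 system: x ≈ 93.0, y ≈ -2.7 km.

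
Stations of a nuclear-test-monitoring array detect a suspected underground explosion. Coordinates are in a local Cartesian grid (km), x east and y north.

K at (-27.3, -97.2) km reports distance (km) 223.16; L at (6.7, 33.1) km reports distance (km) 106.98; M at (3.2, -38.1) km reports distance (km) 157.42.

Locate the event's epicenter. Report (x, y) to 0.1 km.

99.4 km east, 86.5 km north

Circle about each station: (x + 27.3)² + (y + 97.2)² = 223.16²; (x − 6.7)² + (y − 33.1)² = 106.98²; (x − 3.2)² + (y + 38.1)² = 157.42².
Subtracting the K equation from the L and M equations removes the quadratic terms:
68.0 x + 260.6 y = 29303.04
61.0 x + 118.2 y = 16288.05
Solving the 2×2 system: x ≈ 99.4, y ≈ 86.5 km.
Check against K (with the unrounded x, y): √((x + 27.3)²+(y + 97.2)²) = 223.16 ≈ 223.16 km. ✓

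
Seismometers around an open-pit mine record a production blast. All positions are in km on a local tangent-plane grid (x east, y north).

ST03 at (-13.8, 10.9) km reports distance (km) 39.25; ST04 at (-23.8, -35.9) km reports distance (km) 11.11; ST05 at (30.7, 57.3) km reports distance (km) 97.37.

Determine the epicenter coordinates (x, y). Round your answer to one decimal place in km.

Circle about each station: (x + 13.8)² + (y − 10.9)² = 39.25²; (x + 23.8)² + (y + 35.9)² = 11.11²; (x − 30.7)² + (y − 57.3)² = 97.37².
Subtracting the ST03 equation from the ST04 and ST05 equations removes the quadratic terms:
-20.0 x − 93.6 y = 2963.13
89.0 x + 92.8 y = -4023.82
Solving the 2×2 system: x ≈ -15.7, y ≈ -28.3 km.

(-15.7, -28.3)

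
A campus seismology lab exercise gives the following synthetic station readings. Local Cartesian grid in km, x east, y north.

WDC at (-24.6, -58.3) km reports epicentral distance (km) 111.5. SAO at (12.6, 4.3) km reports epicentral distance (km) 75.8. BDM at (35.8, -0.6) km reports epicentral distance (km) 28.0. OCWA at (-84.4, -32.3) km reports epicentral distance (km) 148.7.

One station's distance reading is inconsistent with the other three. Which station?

SAO

Solve using three stations at a time. Using WDC, BDM, OCWA (subtract circle equations pairwise → linear system) gives (x, y) ≈ (54.8, 20.0).
Distances from that point to each station vs reported:
  WDC: calculated 111.5 vs reported 111.5 → residual 0.0 km
  SAO: calculated 45.0 vs reported 75.8 → residual 30.8 km
  BDM: calculated 28.0 vs reported 28.0 → residual 0.0 km
  OCWA: calculated 148.7 vs reported 148.7 → residual 0.0 km
WDC, BDM, OCWA are mutually consistent (residuals ≈ 0); SAO is off by 30.8 km.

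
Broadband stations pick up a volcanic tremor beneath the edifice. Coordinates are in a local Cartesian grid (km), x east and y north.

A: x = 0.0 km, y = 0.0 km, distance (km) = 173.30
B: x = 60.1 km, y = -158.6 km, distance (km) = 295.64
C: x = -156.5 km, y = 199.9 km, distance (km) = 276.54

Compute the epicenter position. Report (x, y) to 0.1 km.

111.7 km east, 132.5 km north

Circle about each station: x² + y² = 173.30²; (x − 60.1)² + (y + 158.6)² = 295.64²; (x + 156.5)² + (y − 199.9)² = 276.54².
Subtracting the A equation from the B and C equations removes the quadratic terms:
120.2 x − 317.2 y = -28604.15
-313.0 x + 399.8 y = 18010.78
Solving the 2×2 system: x ≈ 111.7, y ≈ 132.5 km.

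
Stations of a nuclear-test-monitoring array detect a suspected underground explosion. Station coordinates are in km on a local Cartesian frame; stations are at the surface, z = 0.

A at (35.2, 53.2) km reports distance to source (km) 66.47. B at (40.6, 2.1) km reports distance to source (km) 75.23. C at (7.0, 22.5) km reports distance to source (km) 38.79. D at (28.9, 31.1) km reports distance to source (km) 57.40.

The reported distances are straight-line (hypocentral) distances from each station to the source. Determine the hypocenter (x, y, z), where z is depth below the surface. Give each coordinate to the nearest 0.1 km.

x ≈ -25.4 km, y ≈ 33.1 km, depth ≈ 18.5 km

Each station gives a sphere (x−x_i)² + (y−y_i)² + z² = d_i² (stations at z=0).
Subtracting the A sphere from B and C: z² cancels, leaving linear equations in x and y:
10.8 x − 102.2 y = -3657.80
-56.4 x − 61.4 y = -600.43
Solving: x ≈ -25.396, y ≈ 33.107 km (keep extra digits for the depth step; rounded: -25.4, 33.1).
Then from the A sphere: z² = 66.47² − (x − 35.2)² − (y − 53.2)² with x = -25.396, y = 33.107, so z ≈ 18.511 ≈ 18.5 km.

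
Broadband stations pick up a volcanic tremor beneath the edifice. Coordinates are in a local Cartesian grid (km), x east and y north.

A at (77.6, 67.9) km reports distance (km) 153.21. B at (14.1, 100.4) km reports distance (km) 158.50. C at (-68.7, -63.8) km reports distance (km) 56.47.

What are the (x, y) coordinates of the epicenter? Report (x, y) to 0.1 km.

-12.8 km east, -55.8 km north

Circle about each station: (x − 77.6)² + (y − 67.9)² = 153.21²; (x − 14.1)² + (y − 100.4)² = 158.50²; (x + 68.7)² + (y + 63.8)² = 56.47².
Subtracting pairs of circle equations eliminates x²+y² and gives linear equations (the radical axes):
-127.0 x + 65.0 y = -2002.15
-292.6 x − 263.4 y = 18442.40
Solving the 2×2 system: x ≈ -12.8, y ≈ -55.8 km.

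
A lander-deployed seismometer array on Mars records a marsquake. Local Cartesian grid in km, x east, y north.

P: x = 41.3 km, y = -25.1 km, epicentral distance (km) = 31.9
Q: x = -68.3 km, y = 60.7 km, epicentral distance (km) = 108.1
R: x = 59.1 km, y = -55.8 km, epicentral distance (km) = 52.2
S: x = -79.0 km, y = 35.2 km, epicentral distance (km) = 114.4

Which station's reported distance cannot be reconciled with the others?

Q

Solve using three stations at a time. Using P, R, S (subtract circle equations pairwise → linear system) gives (x, y) ≈ (11.1, -35.3).
Distances from that point to each station vs reported:
  P: calculated 31.9 vs reported 31.9 → residual 0.0 km
  Q: calculated 124.6 vs reported 108.1 → residual 16.5 km
  R: calculated 52.2 vs reported 52.2 → residual 0.0 km
  S: calculated 114.4 vs reported 114.4 → residual 0.0 km
P, R, S are mutually consistent (residuals ≈ 0); Q is off by 16.5 km.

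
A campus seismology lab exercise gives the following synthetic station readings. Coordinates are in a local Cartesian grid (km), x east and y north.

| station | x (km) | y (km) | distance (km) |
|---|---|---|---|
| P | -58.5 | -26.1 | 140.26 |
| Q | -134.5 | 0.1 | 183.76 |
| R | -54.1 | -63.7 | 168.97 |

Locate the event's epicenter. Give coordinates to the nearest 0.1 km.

Circle about each station: (x + 58.5)² + (y + 26.1)² = 140.26²; (x + 134.5)² + (y − 0.1)² = 183.76²; (x + 54.1)² + (y + 63.7)² = 168.97².
Subtracting pairs of circle equations eliminates x²+y² and gives linear equations (the radical axes):
-152.0 x + 52.4 y = -108.07
8.8 x − 75.2 y = -5996.95
Solving the 2×2 system: x ≈ 29.4, y ≈ 83.2 km.

(29.4, 83.2)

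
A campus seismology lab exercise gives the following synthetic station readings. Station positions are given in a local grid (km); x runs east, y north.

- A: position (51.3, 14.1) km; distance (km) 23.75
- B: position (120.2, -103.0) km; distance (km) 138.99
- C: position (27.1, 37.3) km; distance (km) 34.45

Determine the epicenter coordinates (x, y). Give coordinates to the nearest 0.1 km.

x ≈ 30.3 km, y ≈ 3.0 km

Circle about each station: (x − 51.3)² + (y − 14.1)² = 23.75²; (x − 120.2)² + (y + 103.0)² = 138.99²; (x − 27.1)² + (y − 37.3)² = 34.45².
Subtracting pairs of circle equations eliminates x²+y² and gives linear equations (the radical axes):
137.8 x − 234.2 y = 3472.38
-48.4 x + 46.4 y = -1327.54
Solving the 2×2 system: x ≈ 30.3, y ≈ 3.0 km.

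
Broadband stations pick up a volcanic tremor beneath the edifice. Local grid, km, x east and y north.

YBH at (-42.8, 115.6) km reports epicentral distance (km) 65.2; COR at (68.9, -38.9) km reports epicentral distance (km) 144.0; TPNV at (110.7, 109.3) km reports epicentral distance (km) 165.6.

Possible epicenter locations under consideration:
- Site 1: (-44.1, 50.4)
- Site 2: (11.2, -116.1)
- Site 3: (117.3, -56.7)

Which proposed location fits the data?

Site 1

For each candidate, compare |candidate − station| to the reported distance:
Site 1: residuals YBH 0.0, COR 0.0, TPNV 0.0 → max 0.0 km
Site 2: residuals YBH 172.7, COR 47.6, TPNV 80.8 → max 172.7 km
Site 3: residuals YBH 170.0, COR 92.4, TPNV 0.5 → max 170.0 km
Only Site 1 has all residuals ≈ 0.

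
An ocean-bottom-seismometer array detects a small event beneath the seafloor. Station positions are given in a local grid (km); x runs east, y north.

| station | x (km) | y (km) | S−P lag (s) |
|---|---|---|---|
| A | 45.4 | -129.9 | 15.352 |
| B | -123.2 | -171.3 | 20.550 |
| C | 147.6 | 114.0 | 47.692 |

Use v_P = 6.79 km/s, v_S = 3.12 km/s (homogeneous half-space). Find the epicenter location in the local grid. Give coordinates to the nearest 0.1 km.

(-34.8, -92.2)

Distance from S−P lag: d = Δt · v_P v_S / (v_P − v_S) = Δt · (6.79·3.12)/(6.79−3.12) ≈ 5.7724·Δt.
So d_A = 88.62, d_B = 118.62, d_C = 275.30 km.
Circle about each station: (x − 45.4)² + (y + 129.9)² = 88.62²; (x + 123.2)² + (y + 171.3)² = 118.62²; (x − 147.6)² + (y − 114.0)² = 275.30².
Subtracting pairs of circle equations eliminates x²+y² and gives linear equations (the radical axes):
-337.2 x − 82.8 y = 19369.56
204.4 x + 487.8 y = -52090.00
Solving the 2×2 system: x ≈ -34.8, y ≈ -92.2 km.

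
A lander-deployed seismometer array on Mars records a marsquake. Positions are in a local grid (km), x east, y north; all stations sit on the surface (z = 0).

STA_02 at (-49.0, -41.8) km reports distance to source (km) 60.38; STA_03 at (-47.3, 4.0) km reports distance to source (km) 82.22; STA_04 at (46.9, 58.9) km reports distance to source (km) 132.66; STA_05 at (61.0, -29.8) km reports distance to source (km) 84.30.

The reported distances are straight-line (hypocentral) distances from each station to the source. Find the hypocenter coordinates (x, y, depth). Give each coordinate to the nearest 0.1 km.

(-7.7, -54.4, 42.2)

Each station gives a sphere (x−x_i)² + (y−y_i)² + z² = d_i² (stations at z=0).
Subtracting the STA_02 sphere from STA_03 and STA_04: z² cancels, leaving linear equations in x and y:
3.4 x + 91.6 y = -5009.33
191.8 x + 201.4 y = -12432.35
Solving: x ≈ -7.695, y ≈ -54.401 km (keep extra digits for the depth step; rounded: -7.7, -54.4).
Then from the STA_02 sphere: z² = 60.38² − (x + 49.0)² − (y + 41.8)² with x = -7.695, y = -54.401, so z ≈ 42.200 ≈ 42.2 km.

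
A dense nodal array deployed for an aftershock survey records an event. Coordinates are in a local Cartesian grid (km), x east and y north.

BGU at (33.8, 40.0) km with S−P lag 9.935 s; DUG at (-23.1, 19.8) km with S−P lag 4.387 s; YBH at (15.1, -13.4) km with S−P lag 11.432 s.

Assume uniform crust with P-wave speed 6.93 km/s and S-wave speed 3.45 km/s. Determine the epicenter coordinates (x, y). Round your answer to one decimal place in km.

Distance from S−P lag: d = Δt · v_P v_S / (v_P − v_S) = Δt · (6.93·3.45)/(6.93−3.45) ≈ 6.8703·Δt.
So d_BGU = 68.26, d_DUG = 30.14, d_YBH = 78.54 km.
Circle about each station: (x − 33.8)² + (y − 40.0)² = 68.26²; (x + 23.1)² + (y − 19.8)² = 30.14²; (x − 15.1)² + (y + 13.4)² = 78.54².
Subtracting the BGU equation from the DUG and YBH equations removes the quadratic terms:
-113.8 x − 40.4 y = 1934.22
-37.4 x − 106.8 y = -3843.97
Solving the 2×2 system: x ≈ -34.0, y ≈ 47.9 km.

-34.0 km east, 47.9 km north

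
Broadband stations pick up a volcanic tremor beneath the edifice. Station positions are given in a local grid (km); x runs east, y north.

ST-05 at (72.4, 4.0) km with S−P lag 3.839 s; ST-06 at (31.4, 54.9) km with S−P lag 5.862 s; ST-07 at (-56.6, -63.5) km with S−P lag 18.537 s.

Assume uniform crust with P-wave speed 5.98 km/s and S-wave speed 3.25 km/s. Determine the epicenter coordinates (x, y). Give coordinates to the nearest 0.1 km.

x ≈ 48.2 km, y ≈ 16.7 km

Distance from S−P lag: d = Δt · v_P v_S / (v_P − v_S) = Δt · (5.98·3.25)/(5.98−3.25) ≈ 7.1190·Δt.
So d_ST-05 = 27.33, d_ST-06 = 41.73, d_ST-07 = 131.97 km.
Circle about each station: (x − 72.4)² + (y − 4.0)² = 27.33²; (x − 31.4)² + (y − 54.9)² = 41.73²; (x + 56.6)² + (y + 63.5)² = 131.97².
Subtracting the ST-05 equation from the ST-06 and ST-07 equations removes the quadratic terms:
-82.0 x + 101.8 y = -2252.25
-258.0 x − 135.0 y = -14691.10
Solving the 2×2 system: x ≈ 48.2, y ≈ 16.7 km.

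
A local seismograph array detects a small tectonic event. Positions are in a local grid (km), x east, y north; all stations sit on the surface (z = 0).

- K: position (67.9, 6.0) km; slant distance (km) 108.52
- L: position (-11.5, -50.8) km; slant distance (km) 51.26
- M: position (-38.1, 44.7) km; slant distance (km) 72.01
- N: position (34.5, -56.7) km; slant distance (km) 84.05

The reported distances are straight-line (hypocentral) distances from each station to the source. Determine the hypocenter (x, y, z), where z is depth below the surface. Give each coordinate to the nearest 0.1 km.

Each station gives a sphere (x−x_i)² + (y−y_i)² + z² = d_i² (stations at z=0).
Subtracting the K sphere from L and M: z² cancels, leaving linear equations in x and y:
-158.8 x − 113.6 y = 7215.48
-212.0 x + 77.4 y = 5394.44
Solving: x ≈ -32.201, y ≈ -18.503 km (keep extra digits for the depth step; rounded: -32.2, -18.5).
Then from the K sphere: z² = 108.52² − (x − 67.9)² − (y − 6.0)² with x = -32.201, y = -18.503, so z ≈ 34.000 ≈ 34.0 km.
Check against N (with the unrounded solution): distance 84.05 ≈ 84.05 km. ✓

(-32.2, -18.5, 34.0)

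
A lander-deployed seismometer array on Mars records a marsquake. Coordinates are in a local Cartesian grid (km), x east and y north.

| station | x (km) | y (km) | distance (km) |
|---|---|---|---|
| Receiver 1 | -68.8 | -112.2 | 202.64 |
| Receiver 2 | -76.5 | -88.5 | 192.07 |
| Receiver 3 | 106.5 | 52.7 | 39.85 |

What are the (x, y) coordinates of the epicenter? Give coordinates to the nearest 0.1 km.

Circle about each station: (x + 68.8)² + (y + 112.2)² = 202.64²; (x + 76.5)² + (y + 88.5)² = 192.07²; (x − 106.5)² + (y − 52.7)² = 39.85².
Subtracting the Receiver 1 equation from the Receiver 2 and Receiver 3 equations removes the quadratic terms:
-15.4 x + 47.4 y = 534.30
350.6 x + 329.8 y = 36272.21
Solving the 2×2 system: x ≈ 71.1, y ≈ 34.4 km.
Check against Receiver 1 (with the unrounded x, y): √((x + 68.8)²+(y + 112.2)²) = 202.64 ≈ 202.64 km. ✓

x ≈ 71.1 km, y ≈ 34.4 km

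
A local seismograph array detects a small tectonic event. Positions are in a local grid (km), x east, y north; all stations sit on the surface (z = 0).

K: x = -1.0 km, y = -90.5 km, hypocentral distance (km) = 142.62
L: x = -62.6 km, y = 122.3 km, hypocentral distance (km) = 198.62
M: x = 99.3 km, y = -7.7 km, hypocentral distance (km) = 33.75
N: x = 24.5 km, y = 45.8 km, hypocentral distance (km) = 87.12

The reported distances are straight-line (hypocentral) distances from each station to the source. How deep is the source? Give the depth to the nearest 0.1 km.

29.6 km

Each station gives a sphere (x−x_i)² + (y−y_i)² + z² = d_i² (stations at z=0).
Subtracting the K sphere from L and M: z² cancels, leaving linear equations in x and y:
-123.2 x + 425.6 y = -8424.64
200.6 x + 165.6 y = 20929.93
Solving: x ≈ 97.402, y ≈ 8.401 km (keep extra digits for the depth step; rounded: 97.4, 8.4).
Then from the K sphere: z² = 142.62² − (x + 1.0)² − (y + 90.5)² with x = 97.402, y = 8.401, so z ≈ 29.599 ≈ 29.6 km.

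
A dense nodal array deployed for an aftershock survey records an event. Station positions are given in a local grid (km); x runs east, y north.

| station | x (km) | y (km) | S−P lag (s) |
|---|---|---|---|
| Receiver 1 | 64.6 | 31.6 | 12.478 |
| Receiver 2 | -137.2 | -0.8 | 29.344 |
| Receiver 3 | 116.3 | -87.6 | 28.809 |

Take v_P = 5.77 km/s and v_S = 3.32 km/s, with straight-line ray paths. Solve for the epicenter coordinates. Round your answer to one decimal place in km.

52.4 km east, 128.4 km north

Distance from S−P lag: d = Δt · v_P v_S / (v_P − v_S) = Δt · (5.77·3.32)/(5.77−3.32) ≈ 7.8189·Δt.
So d_Receiver 1 = 97.56, d_Receiver 2 = 229.44, d_Receiver 3 = 225.26 km.
Circle about each station: (x − 64.6)² + (y − 31.6)² = 97.56²; (x + 137.2)² + (y + 0.8)² = 229.44²; (x − 116.3)² + (y + 87.6)² = 225.26².
Subtracting the Receiver 1 equation from the Receiver 2 and Receiver 3 equations removes the quadratic terms:
-403.6 x − 64.8 y = -29472.00
103.4 x − 238.4 y = -25196.38
Solving the 2×2 system: x ≈ 52.4, y ≈ 128.4 km.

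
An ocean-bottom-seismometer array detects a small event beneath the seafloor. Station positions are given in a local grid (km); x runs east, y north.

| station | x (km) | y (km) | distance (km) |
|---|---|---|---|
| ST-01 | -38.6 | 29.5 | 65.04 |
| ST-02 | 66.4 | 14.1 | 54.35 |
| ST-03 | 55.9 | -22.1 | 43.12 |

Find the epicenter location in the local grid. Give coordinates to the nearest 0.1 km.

15.9 km east, -6.0 km north

Circle about each station: (x + 38.6)² + (y − 29.5)² = 65.04²; (x − 66.4)² + (y − 14.1)² = 54.35²; (x − 55.9)² + (y + 22.1)² = 43.12².
Subtracting the ST-01 equation from the ST-02 and ST-03 equations removes the quadratic terms:
210.0 x − 30.8 y = 3523.84
189.0 x − 103.2 y = 3623.88
Solving the 2×2 system: x ≈ 15.9, y ≈ -6.0 km.
Check against ST-01 (with the unrounded x, y): √((x + 38.6)²+(y − 29.5)²) = 65.04 ≈ 65.04 km. ✓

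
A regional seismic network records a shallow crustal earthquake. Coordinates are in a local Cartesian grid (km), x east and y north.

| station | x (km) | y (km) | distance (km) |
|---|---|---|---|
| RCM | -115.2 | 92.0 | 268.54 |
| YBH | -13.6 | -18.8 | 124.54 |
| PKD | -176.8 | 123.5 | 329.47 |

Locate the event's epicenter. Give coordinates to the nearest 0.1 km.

x ≈ 24.4 km, y ≈ -137.4 km

Circle about each station: (x + 115.2)² + (y − 92.0)² = 268.54²; (x + 13.6)² + (y + 18.8)² = 124.54²; (x + 176.8)² + (y − 123.5)² = 329.47².
Subtracting the RCM equation from the YBH and PKD equations removes the quadratic terms:
203.2 x − 221.6 y = 35406.88
-123.2 x + 63.0 y = -11661.30
Solving the 2×2 system: x ≈ 24.4, y ≈ -137.4 km.
Check against RCM (with the unrounded x, y): √((x + 115.2)²+(y − 92.0)²) = 268.55 ≈ 268.54 km. ✓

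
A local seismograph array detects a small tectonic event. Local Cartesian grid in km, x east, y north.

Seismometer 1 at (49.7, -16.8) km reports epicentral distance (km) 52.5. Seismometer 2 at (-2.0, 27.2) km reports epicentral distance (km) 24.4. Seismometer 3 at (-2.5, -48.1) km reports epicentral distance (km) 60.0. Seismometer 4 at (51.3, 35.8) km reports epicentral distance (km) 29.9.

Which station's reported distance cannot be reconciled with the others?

Solve using three stations at a time. Using Seismometer 1, Seismometer 2, Seismometer 4 (subtract circle equations pairwise → linear system) gives (x, y) ≈ (22.4, 28.1).
Distances from that point to each station vs reported:
  Seismometer 1: calculated 52.5 vs reported 52.5 → residual 0.0 km
  Seismometer 2: calculated 24.4 vs reported 24.4 → residual 0.0 km
  Seismometer 3: calculated 80.1 vs reported 60.0 → residual 20.1 km
  Seismometer 4: calculated 29.9 vs reported 29.9 → residual 0.0 km
Seismometer 1, Seismometer 2, Seismometer 4 are mutually consistent (residuals ≈ 0); Seismometer 3 is off by 20.1 km.

Seismometer 3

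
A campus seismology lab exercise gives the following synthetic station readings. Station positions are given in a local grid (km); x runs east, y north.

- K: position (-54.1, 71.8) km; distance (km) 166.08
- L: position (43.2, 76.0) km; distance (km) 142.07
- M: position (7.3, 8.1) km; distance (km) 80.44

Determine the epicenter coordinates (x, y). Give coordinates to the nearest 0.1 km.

Circle about each station: (x + 54.1)² + (y − 71.8)² = 166.08²; (x − 43.2)² + (y − 76.0)² = 142.07²; (x − 7.3)² + (y − 8.1)² = 80.44².
Subtracting the K equation from the L and M equations removes the quadratic terms:
194.6 x + 8.4 y = 6958.87
122.8 x − 127.4 y = 13148.82
Solving the 2×2 system: x ≈ 38.6, y ≈ -66.0 km.
Check against K (with the unrounded x, y): √((x + 54.1)²+(y − 71.8)²) = 166.08 ≈ 166.08 km. ✓

x ≈ 38.6 km, y ≈ -66.0 km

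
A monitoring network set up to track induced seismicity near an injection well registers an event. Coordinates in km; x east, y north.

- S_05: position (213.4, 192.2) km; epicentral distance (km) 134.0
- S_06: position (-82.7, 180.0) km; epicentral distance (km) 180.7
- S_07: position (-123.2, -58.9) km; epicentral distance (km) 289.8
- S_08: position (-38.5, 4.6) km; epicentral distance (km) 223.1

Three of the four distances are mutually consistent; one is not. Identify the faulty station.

Solve using three stations at a time. Using S_05, S_06, S_07 (subtract circle equations pairwise → linear system) gives (x, y) ≈ (92.3, 134.9).
Distances from that point to each station vs reported:
  S_05: calculated 134.0 vs reported 134.0 → residual 0.0 km
  S_06: calculated 180.7 vs reported 180.7 → residual 0.0 km
  S_07: calculated 289.8 vs reported 289.8 → residual 0.0 km
  S_08: calculated 184.6 vs reported 223.1 → residual 38.5 km
S_05, S_06, S_07 are mutually consistent (residuals ≈ 0); S_08 is off by 38.5 km.

S_08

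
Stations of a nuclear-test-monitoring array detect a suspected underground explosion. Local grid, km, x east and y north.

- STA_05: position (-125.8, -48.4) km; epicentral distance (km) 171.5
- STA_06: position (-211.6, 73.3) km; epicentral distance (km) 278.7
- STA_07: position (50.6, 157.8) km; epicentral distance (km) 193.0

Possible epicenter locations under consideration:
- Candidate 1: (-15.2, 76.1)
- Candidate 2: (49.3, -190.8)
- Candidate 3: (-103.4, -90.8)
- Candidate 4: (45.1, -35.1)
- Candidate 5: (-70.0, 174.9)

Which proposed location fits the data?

Candidate 4

For each candidate, compare |candidate − station| to the reported distance:
Candidate 1: residuals STA_05 5.0, STA_06 82.3, STA_07 88.1 → max 88.1 km
Candidate 2: residuals STA_05 54.2, STA_06 92.5, STA_07 155.6 → max 155.6 km
Candidate 3: residuals STA_05 123.5, STA_06 82.1, STA_07 99.4 → max 123.5 km
Candidate 4: residuals STA_05 0.1, STA_06 0.1, STA_07 0.0 → max 0.1 km
Candidate 5: residuals STA_05 58.7, STA_06 104.4, STA_07 71.2 → max 104.4 km
Only Candidate 4 has all residuals ≈ 0.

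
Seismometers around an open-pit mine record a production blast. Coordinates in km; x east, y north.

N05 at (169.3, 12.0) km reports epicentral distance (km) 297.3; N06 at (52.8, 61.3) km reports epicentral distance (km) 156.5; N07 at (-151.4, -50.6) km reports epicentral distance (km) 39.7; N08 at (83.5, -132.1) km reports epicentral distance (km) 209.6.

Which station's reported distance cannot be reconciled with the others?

Solve using three stations at a time. Using N05, N07, N08 (subtract circle equations pairwise → linear system) gives (x, y) ≈ (-116.6, -69.6).
Distances from that point to each station vs reported:
  N05: calculated 297.3 vs reported 297.3 → residual 0.0 km
  N06: calculated 214.1 vs reported 156.5 → residual 57.6 km
  N07: calculated 39.7 vs reported 39.7 → residual 0.0 km
  N08: calculated 209.6 vs reported 209.6 → residual 0.0 km
N05, N07, N08 are mutually consistent (residuals ≈ 0); N06 is off by 57.6 km.

N06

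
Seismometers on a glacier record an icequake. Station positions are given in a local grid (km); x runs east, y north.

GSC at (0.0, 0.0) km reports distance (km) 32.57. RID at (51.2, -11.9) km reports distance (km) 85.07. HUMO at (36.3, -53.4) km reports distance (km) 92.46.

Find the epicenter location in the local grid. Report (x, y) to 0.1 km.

(-31.0, 10.0)

Circle about each station: x² + y² = 32.57²; (x − 51.2)² + (y + 11.9)² = 85.07²; (x − 36.3)² + (y + 53.4)² = 92.46².
Subtracting the GSC equation from the RID and HUMO equations removes the quadratic terms:
102.4 x − 23.8 y = -3413.05
72.6 x − 106.8 y = -3318.80
Solving the 2×2 system: x ≈ -31.0, y ≈ 10.0 km.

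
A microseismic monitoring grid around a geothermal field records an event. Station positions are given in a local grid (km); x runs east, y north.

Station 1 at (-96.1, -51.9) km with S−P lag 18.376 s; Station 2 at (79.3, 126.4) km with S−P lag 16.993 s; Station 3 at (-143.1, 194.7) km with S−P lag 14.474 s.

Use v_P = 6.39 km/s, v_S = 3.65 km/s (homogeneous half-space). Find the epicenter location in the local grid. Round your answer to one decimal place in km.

Distance from S−P lag: d = Δt · v_P v_S / (v_P − v_S) = Δt · (6.39·3.65)/(6.39−3.65) ≈ 8.5122·Δt.
So d_Station 1 = 156.42, d_Station 2 = 144.65, d_Station 3 = 123.21 km.
Circle about each station: (x + 96.1)² + (y + 51.9)² = 156.42²; (x − 79.3)² + (y − 126.4)² = 144.65²; (x + 143.1)² + (y − 194.7)² = 123.21².
Subtracting the Station 1 equation from the Station 2 and Station 3 equations removes the quadratic terms:
350.8 x + 356.6 y = 13880.22
-94.0 x + 493.2 y = 55743.39
Solving the 2×2 system: x ≈ -63.1, y ≈ 101.0 km.
Check against Station 1 (with the unrounded x, y): √((x + 96.1)²+(y + 51.9)²) = 156.42 ≈ 156.42 km. ✓

(-63.1, 101.0)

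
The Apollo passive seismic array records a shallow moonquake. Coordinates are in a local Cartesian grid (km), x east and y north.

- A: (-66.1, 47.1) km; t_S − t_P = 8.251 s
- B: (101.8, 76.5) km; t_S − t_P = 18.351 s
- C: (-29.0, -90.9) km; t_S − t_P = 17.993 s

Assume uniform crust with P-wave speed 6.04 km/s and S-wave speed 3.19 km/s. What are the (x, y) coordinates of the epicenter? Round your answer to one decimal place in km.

Distance from S−P lag: d = Δt · v_P v_S / (v_P − v_S) = Δt · (6.04·3.19)/(6.04−3.19) ≈ 6.7606·Δt.
So d_A = 55.78, d_B = 124.06, d_C = 121.64 km.
Circle about each station: (x + 66.1)² + (y − 47.1)² = 55.78²; (x − 101.8)² + (y − 76.5)² = 124.06²; (x + 29.0)² + (y + 90.9)² = 121.64².
Subtracting the A equation from the B and C equations removes the quadratic terms:
335.8 x + 58.8 y = -2651.61
74.2 x − 276.0 y = -9168.69
Solving the 2×2 system: x ≈ -13.1, y ≈ 29.7 km.
Check against A (with the unrounded x, y): √((x + 66.1)²+(y − 47.1)²) = 55.79 ≈ 55.78 km. ✓

x ≈ -13.1 km, y ≈ 29.7 km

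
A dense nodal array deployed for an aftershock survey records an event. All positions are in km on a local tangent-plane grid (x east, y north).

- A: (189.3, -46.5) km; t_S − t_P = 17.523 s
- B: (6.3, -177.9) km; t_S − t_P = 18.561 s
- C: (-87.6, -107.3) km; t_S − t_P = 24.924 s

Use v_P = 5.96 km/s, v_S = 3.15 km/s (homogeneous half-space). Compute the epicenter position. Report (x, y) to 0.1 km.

(75.8, -75.2)

Distance from S−P lag: d = Δt · v_P v_S / (v_P − v_S) = Δt · (5.96·3.15)/(5.96−3.15) ≈ 6.6811·Δt.
So d_A = 117.07, d_B = 124.01, d_C = 166.52 km.
Circle about each station: (x − 189.3)² + (y + 46.5)² = 117.07²; (x − 6.3)² + (y + 177.9)² = 124.01²; (x + 87.6)² + (y + 107.3)² = 166.52².
Subtracting the A equation from the B and C equations removes the quadratic terms:
-366.0 x − 262.8 y = -7981.74
-553.8 x − 121.6 y = -32833.22
Solving the 2×2 system: x ≈ 75.8, y ≈ -75.2 km.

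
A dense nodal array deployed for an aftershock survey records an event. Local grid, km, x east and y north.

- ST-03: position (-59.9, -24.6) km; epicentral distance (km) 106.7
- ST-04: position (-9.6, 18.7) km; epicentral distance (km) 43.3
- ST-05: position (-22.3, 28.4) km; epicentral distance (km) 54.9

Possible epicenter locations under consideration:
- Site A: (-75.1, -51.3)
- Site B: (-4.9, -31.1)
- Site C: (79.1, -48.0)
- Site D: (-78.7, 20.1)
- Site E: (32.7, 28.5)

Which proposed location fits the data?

Site E

For each candidate, compare |candidate − station| to the reported distance:
Site A: residuals ST-03 76.0, ST-04 52.6, ST-05 40.7 → max 76.0 km
Site B: residuals ST-03 51.3, ST-04 6.7, ST-05 7.1 → max 51.3 km
Site C: residuals ST-03 34.3, ST-04 67.7, ST-05 72.1 → max 72.1 km
Site D: residuals ST-03 58.2, ST-04 25.8, ST-05 2.1 → max 58.2 km
Site E: residuals ST-03 0.0, ST-04 0.1, ST-05 0.1 → max 0.1 km
Only Site E has all residuals ≈ 0.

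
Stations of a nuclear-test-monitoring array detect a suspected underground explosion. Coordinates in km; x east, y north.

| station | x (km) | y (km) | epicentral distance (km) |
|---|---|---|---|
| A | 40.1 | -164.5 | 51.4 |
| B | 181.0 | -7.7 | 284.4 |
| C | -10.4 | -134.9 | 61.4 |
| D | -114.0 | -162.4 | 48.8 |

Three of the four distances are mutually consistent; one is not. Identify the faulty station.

A

Solve using three stations at a time. Using B, C, D (subtract circle equations pairwise → linear system) gives (x, y) ≈ (-71.7, -138.2).
Distances from that point to each station vs reported:
  A: calculated 114.8 vs reported 51.4 → residual 63.4 km
  B: calculated 284.4 vs reported 284.4 → residual 0.0 km
  C: calculated 61.4 vs reported 61.4 → residual 0.0 km
  D: calculated 48.7 vs reported 48.8 → residual 0.1 km
B, C, D are mutually consistent (residuals ≈ 0); A is off by 63.4 km.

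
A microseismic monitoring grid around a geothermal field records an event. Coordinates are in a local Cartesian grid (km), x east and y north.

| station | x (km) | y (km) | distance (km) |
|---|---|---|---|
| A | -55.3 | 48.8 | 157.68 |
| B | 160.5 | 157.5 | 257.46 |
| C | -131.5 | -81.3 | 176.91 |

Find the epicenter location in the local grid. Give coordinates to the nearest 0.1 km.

Circle about each station: (x + 55.3)² + (y − 48.8)² = 157.68²; (x − 160.5)² + (y − 157.5)² = 257.46²; (x + 131.5)² + (y + 81.3)² = 176.91².
Subtracting pairs of circle equations eliminates x²+y² and gives linear equations (the radical axes):
431.6 x + 217.4 y = 3704.30
-152.4 x − 260.2 y = 12028.24
Solving the 2×2 system: x ≈ 45.2, y ≈ -72.7 km.
Check against A (with the unrounded x, y): √((x + 55.3)²+(y − 48.8)²) = 157.68 ≈ 157.68 km. ✓

45.2 km east, -72.7 km north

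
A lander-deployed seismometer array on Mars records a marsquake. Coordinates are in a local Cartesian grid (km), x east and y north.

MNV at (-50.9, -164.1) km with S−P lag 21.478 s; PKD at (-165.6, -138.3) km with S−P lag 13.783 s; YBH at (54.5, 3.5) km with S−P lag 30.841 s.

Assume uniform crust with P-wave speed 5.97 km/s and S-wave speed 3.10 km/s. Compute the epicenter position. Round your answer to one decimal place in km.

Distance from S−P lag: d = Δt · v_P v_S / (v_P − v_S) = Δt · (5.97·3.10)/(5.97−3.10) ≈ 6.4484·Δt.
So d_MNV = 138.50, d_PKD = 88.88, d_YBH = 198.88 km.
Circle about each station: (x + 50.9)² + (y + 164.1)² = 138.50²; (x + 165.6)² + (y + 138.3)² = 88.88²; (x − 54.5)² + (y − 3.5)² = 198.88².
Subtracting the MNV equation from the PKD and YBH equations removes the quadratic terms:
-229.4 x + 51.6 y = 28313.23
210.8 x + 335.2 y = -46908.12
Solving the 2×2 system: x ≈ -135.7, y ≈ -54.6 km.

(-135.7, -54.6)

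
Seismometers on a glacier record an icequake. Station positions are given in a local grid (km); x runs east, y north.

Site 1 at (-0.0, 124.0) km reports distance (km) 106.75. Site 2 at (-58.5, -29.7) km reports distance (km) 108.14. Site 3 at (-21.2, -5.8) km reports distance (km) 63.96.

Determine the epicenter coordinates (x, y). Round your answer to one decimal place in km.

Circle about each station: x² + (y − 124.0)² = 106.75²; (x + 58.5)² + (y + 29.7)² = 108.14²; (x + 21.2)² + (y + 5.8)² = 63.96².
Subtracting the Site 1 equation from the Site 2 and Site 3 equations removes the quadratic terms:
-117.0 x − 307.4 y = -11370.36
-42.4 x − 259.6 y = -7588.24
Solving the 2×2 system: x ≈ 35.7, y ≈ 23.4 km.

(35.7, 23.4)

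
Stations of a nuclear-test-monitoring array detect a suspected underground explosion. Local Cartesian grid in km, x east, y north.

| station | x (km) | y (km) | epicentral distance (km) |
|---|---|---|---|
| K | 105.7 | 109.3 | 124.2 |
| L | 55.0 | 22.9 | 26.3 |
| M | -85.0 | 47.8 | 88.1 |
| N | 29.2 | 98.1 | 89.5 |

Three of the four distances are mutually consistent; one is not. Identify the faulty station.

Solve using three stations at a time. Using K, L, N (subtract circle equations pairwise → linear system) gives (x, y) ≈ (32.9, 8.7).
Distances from that point to each station vs reported:
  K: calculated 124.2 vs reported 124.2 → residual 0.0 km
  L: calculated 26.3 vs reported 26.3 → residual 0.0 km
  M: calculated 124.2 vs reported 88.1 → residual 36.1 km
  N: calculated 89.5 vs reported 89.5 → residual 0.0 km
K, L, N are mutually consistent (residuals ≈ 0); M is off by 36.1 km.

M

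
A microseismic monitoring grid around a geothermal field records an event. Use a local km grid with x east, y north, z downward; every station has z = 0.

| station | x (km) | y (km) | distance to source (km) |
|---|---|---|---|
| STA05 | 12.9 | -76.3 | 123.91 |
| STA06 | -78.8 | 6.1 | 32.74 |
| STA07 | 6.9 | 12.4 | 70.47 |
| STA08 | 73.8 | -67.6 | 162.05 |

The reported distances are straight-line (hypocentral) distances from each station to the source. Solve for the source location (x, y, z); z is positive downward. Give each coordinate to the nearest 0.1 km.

Each station gives a sphere (x−x_i)² + (y−y_i)² + z² = d_i² (stations at z=0).
Subtracting the STA05 sphere from STA06 and STA07: z² cancels, leaving linear equations in x and y:
-183.4 x + 164.8 y = 14540.33
-12.0 x + 177.4 y = 4600.94
Solving: x ≈ -59.600, y ≈ 21.904 km (keep extra digits for the depth step; rounded: -59.6, 21.9).
Then from the STA05 sphere: z² = 123.91² − (x − 12.9)² − (y + 76.3)² with x = -59.600, y = 21.904, so z ≈ 21.293 ≈ 21.3 km.
Check against STA08 (with the unrounded solution): distance 162.05 ≈ 162.05 km. ✓

x ≈ -59.6 km, y ≈ 21.9 km, depth ≈ 21.3 km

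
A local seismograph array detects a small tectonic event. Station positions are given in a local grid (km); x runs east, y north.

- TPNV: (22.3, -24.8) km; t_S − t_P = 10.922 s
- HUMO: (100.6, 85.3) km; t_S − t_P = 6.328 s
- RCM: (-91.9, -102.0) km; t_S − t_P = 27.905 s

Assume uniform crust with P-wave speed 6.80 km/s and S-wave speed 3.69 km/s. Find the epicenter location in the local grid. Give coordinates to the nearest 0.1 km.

Distance from S−P lag: d = Δt · v_P v_S / (v_P − v_S) = Δt · (6.80·3.69)/(6.80−3.69) ≈ 8.0682·Δt.
So d_TPNV = 88.12, d_HUMO = 51.06, d_RCM = 225.14 km.
Circle about each station: (x − 22.3)² + (y + 24.8)² = 88.12²; (x − 100.6)² + (y − 85.3)² = 51.06²; (x + 91.9)² + (y + 102.0)² = 225.14².
Subtracting the TPNV equation from the HUMO and RCM equations removes the quadratic terms:
156.6 x + 220.2 y = 21442.13
-228.4 x − 154.4 y = -25185.61
Solving the 2×2 system: x ≈ 85.6, y ≈ 36.5 km.
Check against TPNV (with the unrounded x, y): √((x − 22.3)²+(y + 24.8)²) = 88.11 ≈ 88.12 km. ✓

(85.6, 36.5)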